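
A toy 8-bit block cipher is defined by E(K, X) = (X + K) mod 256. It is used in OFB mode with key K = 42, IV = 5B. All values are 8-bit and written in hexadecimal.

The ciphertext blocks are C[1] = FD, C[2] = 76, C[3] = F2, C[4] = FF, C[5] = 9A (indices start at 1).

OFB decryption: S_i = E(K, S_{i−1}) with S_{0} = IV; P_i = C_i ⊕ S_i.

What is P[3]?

P[3] = D3

P[1]: S = E(K, 5B) = 9D; FD ⊕ 9D = 60.
P[2]: S = E(K, 9D) = DF; 76 ⊕ DF = A9.
P[3]: S = E(K, DF) = 21; F2 ⊕ 21 = D3.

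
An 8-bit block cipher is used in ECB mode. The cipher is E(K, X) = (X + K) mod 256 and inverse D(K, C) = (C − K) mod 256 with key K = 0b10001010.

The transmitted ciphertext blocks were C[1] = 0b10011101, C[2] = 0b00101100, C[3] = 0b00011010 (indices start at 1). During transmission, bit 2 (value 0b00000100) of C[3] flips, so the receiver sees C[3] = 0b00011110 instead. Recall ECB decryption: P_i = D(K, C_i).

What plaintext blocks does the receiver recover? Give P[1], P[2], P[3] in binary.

Only C[3] changed, to 0b00011110. In ECB, a change in C_i affects only P_i. Decrypting the received ciphertext:
P[1]: D(K, 0b10011101) = 0b00010011.
P[2]: D(K, 0b00101100) = 0b10100010.
P[3]: D(K, 0b00011110) = 0b10010100.
Blocks that differ from the original plaintext: P[3].

P[1] = 0b00010011, P[2] = 0b10100010, P[3] = 0b10010100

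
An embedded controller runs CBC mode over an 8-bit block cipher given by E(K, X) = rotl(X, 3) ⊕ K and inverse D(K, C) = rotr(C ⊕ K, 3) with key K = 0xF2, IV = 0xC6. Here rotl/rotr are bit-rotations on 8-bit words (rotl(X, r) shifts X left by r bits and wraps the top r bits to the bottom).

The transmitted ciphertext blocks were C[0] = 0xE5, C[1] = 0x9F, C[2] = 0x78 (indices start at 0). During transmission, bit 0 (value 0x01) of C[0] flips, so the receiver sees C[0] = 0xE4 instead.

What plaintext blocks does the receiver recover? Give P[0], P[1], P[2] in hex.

P[0] = 0x04, P[1] = 0x49, P[2] = 0xCE

CBC decryption: P_i = D(K, C_i) ⊕ C_{i−1}, with C_{−1} = IV.
Only C[0] changed, to 0xE4. In CBC, a change in C_i garbles P_i and flips the same bit in P_{i+1}. Decrypting the received ciphertext:
P[0]: D(K, 0xE4) = 0xC2; 0xC2 ⊕ 0xC6 = 0x04.
P[1]: D(K, 0x9F) = 0xAD; 0xAD ⊕ 0xE4 = 0x49.
P[2]: D(K, 0x78) = 0x51; 0x51 ⊕ 0x9F = 0xCE.
Blocks that differ from the original plaintext: P[0], P[1].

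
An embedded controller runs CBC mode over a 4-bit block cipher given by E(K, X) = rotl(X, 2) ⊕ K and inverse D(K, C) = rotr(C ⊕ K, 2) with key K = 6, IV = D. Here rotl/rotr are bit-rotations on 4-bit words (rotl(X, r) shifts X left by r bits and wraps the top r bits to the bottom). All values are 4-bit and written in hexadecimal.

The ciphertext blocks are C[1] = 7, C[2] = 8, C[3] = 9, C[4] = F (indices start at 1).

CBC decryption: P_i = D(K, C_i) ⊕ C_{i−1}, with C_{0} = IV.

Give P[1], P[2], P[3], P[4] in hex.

P[1]: D(K, 7) = 4; 4 ⊕ D = 9.
P[2]: D(K, 8) = B; B ⊕ 7 = C.
P[3]: D(K, 9) = F; F ⊕ 8 = 7.
P[4]: D(K, F) = 6; 6 ⊕ 9 = F.

P[1] = 9, P[2] = C, P[3] = 7, P[4] = F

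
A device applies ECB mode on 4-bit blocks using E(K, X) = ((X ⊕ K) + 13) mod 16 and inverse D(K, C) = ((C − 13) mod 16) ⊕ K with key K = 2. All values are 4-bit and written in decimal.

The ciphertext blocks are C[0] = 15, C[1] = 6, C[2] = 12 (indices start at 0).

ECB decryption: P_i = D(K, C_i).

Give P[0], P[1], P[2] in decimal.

P[0] = 0, P[1] = 11, P[2] = 13

P[0]: D(K, 15) = 0.
P[1]: D(K, 6) = 11.
P[2]: D(K, 12) = 13.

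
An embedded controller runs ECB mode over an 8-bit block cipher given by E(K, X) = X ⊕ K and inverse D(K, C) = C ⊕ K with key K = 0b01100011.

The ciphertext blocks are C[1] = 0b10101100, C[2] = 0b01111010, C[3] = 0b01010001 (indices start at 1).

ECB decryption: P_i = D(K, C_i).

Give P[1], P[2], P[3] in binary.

P[1]: D(K, 0b10101100) = 0b11001111.
P[2]: D(K, 0b01111010) = 0b00011001.
P[3]: D(K, 0b01010001) = 0b00110010.

P[1] = 0b11001111, P[2] = 0b00011001, P[3] = 0b00110010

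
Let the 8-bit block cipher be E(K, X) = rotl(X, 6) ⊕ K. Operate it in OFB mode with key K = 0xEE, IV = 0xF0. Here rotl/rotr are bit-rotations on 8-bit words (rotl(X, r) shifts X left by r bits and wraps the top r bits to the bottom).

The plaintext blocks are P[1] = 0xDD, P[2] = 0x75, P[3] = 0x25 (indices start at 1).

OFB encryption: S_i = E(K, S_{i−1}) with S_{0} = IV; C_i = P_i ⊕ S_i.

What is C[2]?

C[1]: S = E(K, 0xF0) = 0xD2; 0xDD ⊕ 0xD2 = 0x0F.
C[2]: S = E(K, 0xD2) = 0x5A; 0x75 ⊕ 0x5A = 0x2F.

C[2] = 0x2F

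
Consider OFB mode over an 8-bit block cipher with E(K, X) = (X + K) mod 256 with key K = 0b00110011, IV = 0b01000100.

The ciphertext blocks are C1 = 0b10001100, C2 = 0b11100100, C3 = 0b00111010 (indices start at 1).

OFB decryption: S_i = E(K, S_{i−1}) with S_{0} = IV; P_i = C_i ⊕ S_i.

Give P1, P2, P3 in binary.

P1: S = E(K, 0b01000100) = 0b01110111; 0b10001100 ⊕ 0b01110111 = 0b11111011.
P2: S = E(K, 0b01110111) = 0b10101010; 0b11100100 ⊕ 0b10101010 = 0b01001110.
P3: S = E(K, 0b10101010) = 0b11011101; 0b00111010 ⊕ 0b11011101 = 0b11100111.

P1 = 0b11111011, P2 = 0b01001110, P3 = 0b11100111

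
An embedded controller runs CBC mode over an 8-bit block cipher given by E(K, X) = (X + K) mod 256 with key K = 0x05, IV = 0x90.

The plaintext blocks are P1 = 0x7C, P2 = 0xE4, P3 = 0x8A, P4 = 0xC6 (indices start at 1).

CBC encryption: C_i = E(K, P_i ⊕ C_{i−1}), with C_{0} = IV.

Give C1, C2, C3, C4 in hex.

C1 = 0xF1, C2 = 0x1A, C3 = 0x95, C4 = 0x58

C1: P1 ⊕ 0x90 = 0xEC; E(K, 0xEC) = 0xF1.
C2: P2 ⊕ 0xF1 = 0x15; E(K, 0x15) = 0x1A.
C3: P3 ⊕ 0x1A = 0x90; E(K, 0x90) = 0x95.
C4: P4 ⊕ 0x95 = 0x53; E(K, 0x53) = 0x58.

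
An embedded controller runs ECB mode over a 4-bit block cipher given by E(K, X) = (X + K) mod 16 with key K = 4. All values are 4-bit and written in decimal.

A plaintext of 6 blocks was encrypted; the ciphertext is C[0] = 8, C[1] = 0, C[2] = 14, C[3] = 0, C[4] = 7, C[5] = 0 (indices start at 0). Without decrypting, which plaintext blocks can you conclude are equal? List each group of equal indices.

P[1] = P[3] = P[5]

ECB encrypts each block independently with the same key, so equal ciphertext blocks imply equal plaintext blocks.
C[1] = C[3] = C[5] = 0, so P[1] = P[3] = P[5].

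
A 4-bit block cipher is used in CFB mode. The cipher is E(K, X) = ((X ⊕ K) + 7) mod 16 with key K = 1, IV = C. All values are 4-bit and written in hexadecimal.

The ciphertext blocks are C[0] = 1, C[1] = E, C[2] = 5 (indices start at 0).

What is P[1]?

CFB decryption: P_i = C_i ⊕ E(K, C_{i−1}), with C_{−1} = IV.
P[1]: E(K, 1) = 7; E ⊕ 7 = 9.

P[1] = 9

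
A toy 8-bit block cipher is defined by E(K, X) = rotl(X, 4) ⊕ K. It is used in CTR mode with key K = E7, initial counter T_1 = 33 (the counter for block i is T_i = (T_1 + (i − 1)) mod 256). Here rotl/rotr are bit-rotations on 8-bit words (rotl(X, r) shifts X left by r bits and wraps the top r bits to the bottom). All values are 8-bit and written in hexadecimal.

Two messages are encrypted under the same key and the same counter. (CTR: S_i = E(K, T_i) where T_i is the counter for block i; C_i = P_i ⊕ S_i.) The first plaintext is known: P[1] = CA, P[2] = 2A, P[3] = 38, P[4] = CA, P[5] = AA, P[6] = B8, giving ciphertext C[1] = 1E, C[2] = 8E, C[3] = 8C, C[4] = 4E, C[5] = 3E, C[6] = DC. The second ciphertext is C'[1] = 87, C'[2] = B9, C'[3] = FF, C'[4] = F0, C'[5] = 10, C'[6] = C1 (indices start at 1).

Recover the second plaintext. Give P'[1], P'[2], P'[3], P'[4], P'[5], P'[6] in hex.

In CTR with a reused counter, both messages share the same keystream S_i, so C_i ⊕ C'_i = P_i ⊕ P'_i and thus P'_i = P_i ⊕ C_i ⊕ C'_i.
P'[1]: CA ⊕ 1E ⊕ 87 = 53.
P'[2]: 2A ⊕ 8E ⊕ B9 = 1D.
P'[3]: 38 ⊕ 8C ⊕ FF = 4B.
P'[4]: CA ⊕ 4E ⊕ F0 = 74.
P'[5]: AA ⊕ 3E ⊕ 10 = 84.
P'[6]: B8 ⊕ DC ⊕ C1 = A5.

P'[1] = 53, P'[2] = 1D, P'[3] = 4B, P'[4] = 74, P'[5] = 84, P'[6] = A5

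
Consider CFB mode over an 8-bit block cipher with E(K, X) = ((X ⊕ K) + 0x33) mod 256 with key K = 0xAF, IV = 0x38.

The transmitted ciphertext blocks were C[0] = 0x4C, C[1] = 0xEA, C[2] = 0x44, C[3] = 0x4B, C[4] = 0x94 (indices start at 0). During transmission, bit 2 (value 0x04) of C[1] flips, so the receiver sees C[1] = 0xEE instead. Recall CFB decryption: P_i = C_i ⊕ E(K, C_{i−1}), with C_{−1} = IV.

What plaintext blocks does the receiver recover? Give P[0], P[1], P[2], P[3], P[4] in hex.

P[0] = 0x86, P[1] = 0xF8, P[2] = 0x30, P[3] = 0x55, P[4] = 0x83

Only C[1] changed, to 0xEE. In CFB, a change in C_i flips the same bit in P_i and garbles P_{i+1}. Decrypting the received ciphertext:
P[0]: E(K, 0x38) = 0xCA; 0x4C ⊕ 0xCA = 0x86.
P[1]: E(K, 0x4C) = 0x16; 0xEE ⊕ 0x16 = 0xF8.
P[2]: E(K, 0xEE) = 0x74; 0x44 ⊕ 0x74 = 0x30.
P[3]: E(K, 0x44) = 0x1E; 0x4B ⊕ 0x1E = 0x55.
P[4]: E(K, 0x4B) = 0x17; 0x94 ⊕ 0x17 = 0x83.
Blocks that differ from the original plaintext: P[1], P[2].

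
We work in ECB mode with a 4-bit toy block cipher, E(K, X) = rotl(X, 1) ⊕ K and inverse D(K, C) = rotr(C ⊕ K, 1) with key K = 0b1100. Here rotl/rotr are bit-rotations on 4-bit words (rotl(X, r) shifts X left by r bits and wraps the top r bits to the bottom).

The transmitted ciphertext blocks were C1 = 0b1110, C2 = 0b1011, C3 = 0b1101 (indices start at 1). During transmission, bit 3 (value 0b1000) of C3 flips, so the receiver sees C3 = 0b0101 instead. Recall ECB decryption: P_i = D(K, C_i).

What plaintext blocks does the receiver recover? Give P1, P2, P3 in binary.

P1 = 0b0001, P2 = 0b1011, P3 = 0b1100

Only C3 changed, to 0b0101. In ECB, a change in C_i affects only P_i. Decrypting the received ciphertext:
P1: D(K, 0b1110) = 0b0001.
P2: D(K, 0b1011) = 0b1011.
P3: D(K, 0b0101) = 0b1100.
Blocks that differ from the original plaintext: P3.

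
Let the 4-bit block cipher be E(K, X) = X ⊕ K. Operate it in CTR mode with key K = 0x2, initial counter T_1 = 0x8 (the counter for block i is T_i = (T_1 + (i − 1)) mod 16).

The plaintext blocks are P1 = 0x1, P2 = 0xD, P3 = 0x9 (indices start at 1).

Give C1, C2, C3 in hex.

CTR encryption: S_i = E(K, T_i) where T_i is the counter for block i; C_i = P_i ⊕ S_i.
C1: T = 0x8, S = E(K, T) = 0xA; 0x1 ⊕ 0xA = 0xB.
C2: T = 0x9, S = E(K, T) = 0xB; 0xD ⊕ 0xB = 0x6.
C3: T = 0xA, S = E(K, T) = 0x8; 0x9 ⊕ 0x8 = 0x1.

C1 = 0xB, C2 = 0x6, C3 = 0x1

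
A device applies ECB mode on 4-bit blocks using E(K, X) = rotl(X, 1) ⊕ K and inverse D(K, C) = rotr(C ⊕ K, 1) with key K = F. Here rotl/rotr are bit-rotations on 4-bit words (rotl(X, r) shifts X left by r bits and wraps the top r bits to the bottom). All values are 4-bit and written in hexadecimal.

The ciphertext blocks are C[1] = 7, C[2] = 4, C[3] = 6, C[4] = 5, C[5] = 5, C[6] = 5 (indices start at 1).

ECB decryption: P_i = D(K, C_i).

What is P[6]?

P[6] = 5

P[6]: D(K, 5) = 5.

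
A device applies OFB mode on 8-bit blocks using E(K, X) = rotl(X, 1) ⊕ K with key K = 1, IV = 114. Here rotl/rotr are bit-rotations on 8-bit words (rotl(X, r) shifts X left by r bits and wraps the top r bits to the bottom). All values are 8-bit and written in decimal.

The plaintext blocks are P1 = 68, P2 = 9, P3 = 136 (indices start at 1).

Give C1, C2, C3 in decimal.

C1 = 161, C2 = 195, C3 = 28

OFB encryption: S_i = E(K, S_{i−1}) with S_{0} = IV; C_i = P_i ⊕ S_i.
C1: S = E(K, 114) = 229; 68 ⊕ 229 = 161.
C2: S = E(K, 229) = 202; 9 ⊕ 202 = 195.
C3: S = E(K, 202) = 148; 136 ⊕ 148 = 28.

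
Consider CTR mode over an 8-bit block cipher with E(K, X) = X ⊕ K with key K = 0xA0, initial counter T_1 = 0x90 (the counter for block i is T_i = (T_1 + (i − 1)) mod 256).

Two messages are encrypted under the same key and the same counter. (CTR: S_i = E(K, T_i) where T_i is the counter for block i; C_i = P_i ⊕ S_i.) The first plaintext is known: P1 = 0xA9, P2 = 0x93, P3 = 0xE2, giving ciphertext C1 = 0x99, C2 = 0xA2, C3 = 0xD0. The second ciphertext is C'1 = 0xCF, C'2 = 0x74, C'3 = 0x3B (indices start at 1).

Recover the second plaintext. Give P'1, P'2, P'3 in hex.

In CTR with a reused counter, both messages share the same keystream S_i, so C_i ⊕ C'_i = P_i ⊕ P'_i and thus P'_i = P_i ⊕ C_i ⊕ C'_i.
P'1: 0xA9 ⊕ 0x99 ⊕ 0xCF = 0xFF.
P'2: 0x93 ⊕ 0xA2 ⊕ 0x74 = 0x45.
P'3: 0xE2 ⊕ 0xD0 ⊕ 0x3B = 0x09.

P'1 = 0xFF, P'2 = 0x45, P'3 = 0x09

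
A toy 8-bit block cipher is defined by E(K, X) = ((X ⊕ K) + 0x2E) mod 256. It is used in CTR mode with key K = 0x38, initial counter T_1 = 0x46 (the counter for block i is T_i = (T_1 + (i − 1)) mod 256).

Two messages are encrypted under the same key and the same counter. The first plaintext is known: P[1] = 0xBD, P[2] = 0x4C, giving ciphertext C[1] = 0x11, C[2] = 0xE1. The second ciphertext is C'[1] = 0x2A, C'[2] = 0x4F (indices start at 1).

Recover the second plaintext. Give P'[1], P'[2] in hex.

In CTR with a reused counter, both messages share the same keystream S_i, so C_i ⊕ C'_i = P_i ⊕ P'_i and thus P'_i = P_i ⊕ C_i ⊕ C'_i.
P'[1]: 0xBD ⊕ 0x11 ⊕ 0x2A = 0x86.
P'[2]: 0x4C ⊕ 0xE1 ⊕ 0x4F = 0xE2.

P'[1] = 0x86, P'[2] = 0xE2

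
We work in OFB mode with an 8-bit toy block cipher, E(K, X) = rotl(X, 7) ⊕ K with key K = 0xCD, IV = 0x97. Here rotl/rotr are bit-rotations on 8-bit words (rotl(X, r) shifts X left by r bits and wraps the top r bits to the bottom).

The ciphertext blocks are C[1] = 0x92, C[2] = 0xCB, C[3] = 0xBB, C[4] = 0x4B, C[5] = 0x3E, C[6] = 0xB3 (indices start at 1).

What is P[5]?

P[5] = 0xBF

OFB decryption: S_i = E(K, S_{i−1}) with S_{0} = IV; P_i = C_i ⊕ S_i.
P[1]: S = E(K, 0x97) = 0x06; 0x92 ⊕ 0x06 = 0x94.
P[2]: S = E(K, 0x06) = 0xCE; 0xCB ⊕ 0xCE = 0x05.
P[3]: S = E(K, 0xCE) = 0xAA; 0xBB ⊕ 0xAA = 0x11.
P[4]: S = E(K, 0xAA) = 0x98; 0x4B ⊕ 0x98 = 0xD3.
P[5]: S = E(K, 0x98) = 0x81; 0x3E ⊕ 0x81 = 0xBF.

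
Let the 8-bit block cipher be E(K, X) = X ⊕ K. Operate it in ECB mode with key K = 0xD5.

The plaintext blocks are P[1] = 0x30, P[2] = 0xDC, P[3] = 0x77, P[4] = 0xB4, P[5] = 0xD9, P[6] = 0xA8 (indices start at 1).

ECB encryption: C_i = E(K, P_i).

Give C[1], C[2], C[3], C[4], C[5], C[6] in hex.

C[1]: E(K, 0x30) = 0xE5.
C[2]: E(K, 0xDC) = 0x09.
C[3]: E(K, 0x77) = 0xA2.
C[4]: E(K, 0xB4) = 0x61.
C[5]: E(K, 0xD9) = 0x0C.
C[6]: E(K, 0xA8) = 0x7D.

C[1] = 0xE5, C[2] = 0x09, C[3] = 0xA2, C[4] = 0x61, C[5] = 0x0C, C[6] = 0x7D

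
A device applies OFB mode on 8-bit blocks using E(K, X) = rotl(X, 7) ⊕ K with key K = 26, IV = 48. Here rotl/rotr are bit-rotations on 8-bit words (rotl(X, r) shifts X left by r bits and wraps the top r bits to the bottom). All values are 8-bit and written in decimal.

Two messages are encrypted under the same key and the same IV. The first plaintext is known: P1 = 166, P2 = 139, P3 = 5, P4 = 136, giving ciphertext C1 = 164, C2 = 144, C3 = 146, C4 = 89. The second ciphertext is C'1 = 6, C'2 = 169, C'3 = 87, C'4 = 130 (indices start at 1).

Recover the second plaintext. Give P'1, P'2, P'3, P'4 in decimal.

P'1 = 4, P'2 = 178, P'3 = 192, P'4 = 83

In OFB with a reused IV, both messages share the same keystream S_i, so C_i ⊕ C'_i = P_i ⊕ P'_i and thus P'_i = P_i ⊕ C_i ⊕ C'_i.
P'1: 166 ⊕ 164 ⊕ 6 = 4.
P'2: 139 ⊕ 144 ⊕ 169 = 178.
P'3: 5 ⊕ 146 ⊕ 87 = 192.
P'4: 136 ⊕ 89 ⊕ 130 = 83.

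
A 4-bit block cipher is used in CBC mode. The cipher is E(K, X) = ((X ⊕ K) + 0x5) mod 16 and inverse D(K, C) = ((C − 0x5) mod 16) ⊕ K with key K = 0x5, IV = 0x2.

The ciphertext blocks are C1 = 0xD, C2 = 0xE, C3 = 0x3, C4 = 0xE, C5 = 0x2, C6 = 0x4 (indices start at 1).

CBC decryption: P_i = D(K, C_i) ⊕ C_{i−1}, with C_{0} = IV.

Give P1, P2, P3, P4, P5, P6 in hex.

P1 = 0xF, P2 = 0x1, P3 = 0x5, P4 = 0xF, P5 = 0x6, P6 = 0x8

P1: D(K, 0xD) = 0xD; 0xD ⊕ 0x2 = 0xF.
P2: D(K, 0xE) = 0xC; 0xC ⊕ 0xD = 0x1.
P3: D(K, 0x3) = 0xB; 0xB ⊕ 0xE = 0x5.
P4: D(K, 0xE) = 0xC; 0xC ⊕ 0x3 = 0xF.
P5: D(K, 0x2) = 0x8; 0x8 ⊕ 0xE = 0x6.
P6: D(K, 0x4) = 0xA; 0xA ⊕ 0x2 = 0x8.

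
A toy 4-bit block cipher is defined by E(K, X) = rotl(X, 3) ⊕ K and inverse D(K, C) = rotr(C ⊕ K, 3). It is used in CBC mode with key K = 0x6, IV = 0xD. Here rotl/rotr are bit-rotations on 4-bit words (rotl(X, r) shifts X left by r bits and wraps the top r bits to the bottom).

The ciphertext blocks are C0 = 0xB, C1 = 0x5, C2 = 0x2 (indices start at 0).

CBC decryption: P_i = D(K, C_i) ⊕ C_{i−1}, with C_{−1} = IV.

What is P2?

P2: D(K, 0x2) = 0x8; 0x8 ⊕ 0x5 = 0xD.

P2 = 0xD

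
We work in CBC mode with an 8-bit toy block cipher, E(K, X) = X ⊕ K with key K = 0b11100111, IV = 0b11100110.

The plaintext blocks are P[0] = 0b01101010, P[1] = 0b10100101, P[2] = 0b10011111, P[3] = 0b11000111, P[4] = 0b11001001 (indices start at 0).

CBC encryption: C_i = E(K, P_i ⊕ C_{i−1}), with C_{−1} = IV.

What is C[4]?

C[0]: P[0] ⊕ 0b11100110 = 0b10001100; E(K, 0b10001100) = 0b01101011.
C[1]: P[1] ⊕ 0b01101011 = 0b11001110; E(K, 0b11001110) = 0b00101001.
C[2]: P[2] ⊕ 0b00101001 = 0b10110110; E(K, 0b10110110) = 0b01010001.
C[3]: P[3] ⊕ 0b01010001 = 0b10010110; E(K, 0b10010110) = 0b01110001.
C[4]: P[4] ⊕ 0b01110001 = 0b10111000; E(K, 0b10111000) = 0b01011111.

C[4] = 0b01011111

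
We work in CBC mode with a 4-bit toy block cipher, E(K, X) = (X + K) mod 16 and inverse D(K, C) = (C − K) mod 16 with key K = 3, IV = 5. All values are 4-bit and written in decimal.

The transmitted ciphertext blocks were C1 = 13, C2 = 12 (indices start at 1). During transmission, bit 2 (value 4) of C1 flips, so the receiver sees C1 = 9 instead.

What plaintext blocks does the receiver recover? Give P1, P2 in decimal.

P1 = 3, P2 = 0

CBC decryption: P_i = D(K, C_i) ⊕ C_{i−1}, with C_{0} = IV.
Only C1 changed, to 9. In CBC, a change in C_i garbles P_i and flips the same bit in P_{i+1}. Decrypting the received ciphertext:
P1: D(K, 9) = 6; 6 ⊕ 5 = 3.
P2: D(K, 12) = 9; 9 ⊕ 9 = 0.
Blocks that differ from the original plaintext: P1, P2.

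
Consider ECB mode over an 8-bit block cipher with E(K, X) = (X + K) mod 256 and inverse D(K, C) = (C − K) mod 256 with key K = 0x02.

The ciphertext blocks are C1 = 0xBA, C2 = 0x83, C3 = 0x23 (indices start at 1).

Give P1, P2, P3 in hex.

P1 = 0xB8, P2 = 0x81, P3 = 0x21

ECB decryption: P_i = D(K, C_i).
P1: D(K, 0xBA) = 0xB8.
P2: D(K, 0x83) = 0x81.
P3: D(K, 0x23) = 0x21.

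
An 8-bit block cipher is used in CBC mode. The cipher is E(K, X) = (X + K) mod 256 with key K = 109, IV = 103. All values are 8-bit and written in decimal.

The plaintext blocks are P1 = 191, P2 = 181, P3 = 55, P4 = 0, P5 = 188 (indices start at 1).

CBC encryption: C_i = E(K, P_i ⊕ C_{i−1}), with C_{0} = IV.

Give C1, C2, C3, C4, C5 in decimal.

C1 = 69, C2 = 93, C3 = 215, C4 = 68, C5 = 101

C1: P1 ⊕ 103 = 216; E(K, 216) = 69.
C2: P2 ⊕ 69 = 240; E(K, 240) = 93.
C3: P3 ⊕ 93 = 106; E(K, 106) = 215.
C4: P4 ⊕ 215 = 215; E(K, 215) = 68.
C5: P5 ⊕ 68 = 248; E(K, 248) = 101.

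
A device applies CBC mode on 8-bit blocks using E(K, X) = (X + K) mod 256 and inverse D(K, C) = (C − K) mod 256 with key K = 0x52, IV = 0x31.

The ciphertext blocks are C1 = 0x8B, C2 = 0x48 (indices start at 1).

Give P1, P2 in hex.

CBC decryption: P_i = D(K, C_i) ⊕ C_{i−1}, with C_{0} = IV.
P1: D(K, 0x8B) = 0x39; 0x39 ⊕ 0x31 = 0x08.
P2: D(K, 0x48) = 0xF6; 0xF6 ⊕ 0x8B = 0x7D.

P1 = 0x08, P2 = 0x7D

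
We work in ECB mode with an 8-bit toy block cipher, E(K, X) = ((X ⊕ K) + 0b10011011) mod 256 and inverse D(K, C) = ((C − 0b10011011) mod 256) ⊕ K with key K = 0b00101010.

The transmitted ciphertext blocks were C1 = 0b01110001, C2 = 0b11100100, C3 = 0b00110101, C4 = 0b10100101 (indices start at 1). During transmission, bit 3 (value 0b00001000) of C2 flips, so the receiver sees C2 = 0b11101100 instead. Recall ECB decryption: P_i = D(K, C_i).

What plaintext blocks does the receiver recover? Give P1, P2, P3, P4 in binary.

P1 = 0b11111100, P2 = 0b01111011, P3 = 0b10110000, P4 = 0b00100000

Only C2 changed, to 0b11101100. In ECB, a change in C_i affects only P_i. Decrypting the received ciphertext:
P1: D(K, 0b01110001) = 0b11111100.
P2: D(K, 0b11101100) = 0b01111011.
P3: D(K, 0b00110101) = 0b10110000.
P4: D(K, 0b10100101) = 0b00100000.
Blocks that differ from the original plaintext: P2.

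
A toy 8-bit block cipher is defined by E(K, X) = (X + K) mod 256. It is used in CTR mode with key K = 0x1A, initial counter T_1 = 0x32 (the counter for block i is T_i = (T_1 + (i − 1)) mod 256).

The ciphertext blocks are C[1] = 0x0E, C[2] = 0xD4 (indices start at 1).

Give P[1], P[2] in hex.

P[1] = 0x42, P[2] = 0x99

CTR decryption: S_i = E(K, T_i) where T_i is the counter for block i; P_i = C_i ⊕ S_i.
P[1]: T = 0x32, S = E(K, T) = 0x4C; 0x0E ⊕ 0x4C = 0x42.
P[2]: T = 0x33, S = E(K, T) = 0x4D; 0xD4 ⊕ 0x4D = 0x99.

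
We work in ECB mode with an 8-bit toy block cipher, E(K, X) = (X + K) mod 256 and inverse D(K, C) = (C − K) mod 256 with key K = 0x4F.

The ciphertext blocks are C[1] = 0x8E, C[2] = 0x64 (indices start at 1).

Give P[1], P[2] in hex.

ECB decryption: P_i = D(K, C_i).
P[1]: D(K, 0x8E) = 0x3F.
P[2]: D(K, 0x64) = 0x15.

P[1] = 0x3F, P[2] = 0x15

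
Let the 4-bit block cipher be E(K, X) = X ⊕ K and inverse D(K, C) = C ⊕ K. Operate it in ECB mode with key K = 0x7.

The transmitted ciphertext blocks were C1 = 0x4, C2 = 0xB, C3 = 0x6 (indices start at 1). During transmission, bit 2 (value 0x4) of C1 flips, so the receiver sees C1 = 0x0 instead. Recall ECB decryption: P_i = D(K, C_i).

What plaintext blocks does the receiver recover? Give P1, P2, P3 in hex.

P1 = 0x7, P2 = 0xC, P3 = 0x1

Only C1 changed, to 0x0. In ECB, a change in C_i affects only P_i. Decrypting the received ciphertext:
P1: D(K, 0x0) = 0x7.
P2: D(K, 0xB) = 0xC.
P3: D(K, 0x6) = 0x1.
Blocks that differ from the original plaintext: P1.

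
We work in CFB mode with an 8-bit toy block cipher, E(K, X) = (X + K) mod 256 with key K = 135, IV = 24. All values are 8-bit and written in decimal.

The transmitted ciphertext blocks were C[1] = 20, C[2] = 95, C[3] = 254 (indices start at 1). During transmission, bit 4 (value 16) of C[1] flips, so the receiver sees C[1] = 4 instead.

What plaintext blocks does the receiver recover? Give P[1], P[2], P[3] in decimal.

P[1] = 155, P[2] = 212, P[3] = 24

CFB decryption: P_i = C_i ⊕ E(K, C_{i−1}), with C_{0} = IV.
Only C[1] changed, to 4. In CFB, a change in C_i flips the same bit in P_i and garbles P_{i+1}. Decrypting the received ciphertext:
P[1]: E(K, 24) = 159; 4 ⊕ 159 = 155.
P[2]: E(K, 4) = 139; 95 ⊕ 139 = 212.
P[3]: E(K, 95) = 230; 254 ⊕ 230 = 24.
Blocks that differ from the original plaintext: P[1], P[2].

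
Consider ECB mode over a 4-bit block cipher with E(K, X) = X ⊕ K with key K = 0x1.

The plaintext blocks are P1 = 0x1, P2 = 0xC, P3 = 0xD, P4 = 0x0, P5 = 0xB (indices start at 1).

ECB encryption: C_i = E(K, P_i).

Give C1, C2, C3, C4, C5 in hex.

C1: E(K, 0x1) = 0x0.
C2: E(K, 0xC) = 0xD.
C3: E(K, 0xD) = 0xC.
C4: E(K, 0x0) = 0x1.
C5: E(K, 0xB) = 0xA.

C1 = 0x0, C2 = 0xD, C3 = 0xC, C4 = 0x1, C5 = 0xA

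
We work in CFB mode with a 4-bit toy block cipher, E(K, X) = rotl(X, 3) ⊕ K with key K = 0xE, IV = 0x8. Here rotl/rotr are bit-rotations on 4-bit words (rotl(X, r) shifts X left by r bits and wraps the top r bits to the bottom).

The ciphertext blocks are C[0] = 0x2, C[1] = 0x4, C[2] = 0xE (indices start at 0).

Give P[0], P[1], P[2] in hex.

CFB decryption: P_i = C_i ⊕ E(K, C_{i−1}), with C_{−1} = IV.
P[0]: E(K, 0x8) = 0xA; 0x2 ⊕ 0xA = 0x8.
P[1]: E(K, 0x2) = 0xF; 0x4 ⊕ 0xF = 0xB.
P[2]: E(K, 0x4) = 0xC; 0xE ⊕ 0xC = 0x2.

P[0] = 0x8, P[1] = 0xB, P[2] = 0x2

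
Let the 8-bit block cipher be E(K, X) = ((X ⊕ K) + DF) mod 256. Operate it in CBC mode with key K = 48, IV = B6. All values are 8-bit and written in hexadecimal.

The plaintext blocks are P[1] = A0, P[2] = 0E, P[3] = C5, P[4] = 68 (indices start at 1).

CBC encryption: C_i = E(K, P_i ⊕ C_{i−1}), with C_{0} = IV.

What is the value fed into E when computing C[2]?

33

C[1]: P[1] ⊕ B6 = 16; E(K, 16) = 3D.
C[2]: P[2] ⊕ 3D = 33; E(K, 33) = 5A.
So the input to E for block [2] is 33.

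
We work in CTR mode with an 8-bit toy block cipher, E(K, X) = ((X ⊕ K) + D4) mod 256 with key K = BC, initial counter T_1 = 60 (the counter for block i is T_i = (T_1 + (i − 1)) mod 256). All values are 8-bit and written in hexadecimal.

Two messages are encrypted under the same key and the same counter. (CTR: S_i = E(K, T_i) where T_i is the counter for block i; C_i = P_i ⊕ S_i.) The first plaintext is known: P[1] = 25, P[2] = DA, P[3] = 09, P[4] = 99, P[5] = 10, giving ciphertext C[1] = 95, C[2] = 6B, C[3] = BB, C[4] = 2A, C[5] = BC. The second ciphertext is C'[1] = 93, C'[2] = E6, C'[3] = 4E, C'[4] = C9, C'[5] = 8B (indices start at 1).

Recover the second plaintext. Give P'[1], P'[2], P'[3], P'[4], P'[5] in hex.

P'[1] = 23, P'[2] = 57, P'[3] = FC, P'[4] = 7A, P'[5] = 27

In CTR with a reused counter, both messages share the same keystream S_i, so C_i ⊕ C'_i = P_i ⊕ P'_i and thus P'_i = P_i ⊕ C_i ⊕ C'_i.
P'[1]: 25 ⊕ 95 ⊕ 93 = 23.
P'[2]: DA ⊕ 6B ⊕ E6 = 57.
P'[3]: 09 ⊕ BB ⊕ 4E = FC.
P'[4]: 99 ⊕ 2A ⊕ C9 = 7A.
P'[5]: 10 ⊕ BC ⊕ 8B = 27.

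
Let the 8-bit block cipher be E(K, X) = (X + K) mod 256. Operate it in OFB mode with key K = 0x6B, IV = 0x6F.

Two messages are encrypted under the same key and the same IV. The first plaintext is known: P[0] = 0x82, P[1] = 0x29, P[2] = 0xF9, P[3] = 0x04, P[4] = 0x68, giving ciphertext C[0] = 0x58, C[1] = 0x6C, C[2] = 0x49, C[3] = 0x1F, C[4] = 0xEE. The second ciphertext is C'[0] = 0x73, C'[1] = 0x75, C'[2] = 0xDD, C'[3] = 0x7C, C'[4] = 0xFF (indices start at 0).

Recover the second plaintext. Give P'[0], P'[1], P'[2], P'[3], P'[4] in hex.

In OFB with a reused IV, both messages share the same keystream S_i, so C_i ⊕ C'_i = P_i ⊕ P'_i and thus P'_i = P_i ⊕ C_i ⊕ C'_i.
P'[0]: 0x82 ⊕ 0x58 ⊕ 0x73 = 0xA9.
P'[1]: 0x29 ⊕ 0x6C ⊕ 0x75 = 0x30.
P'[2]: 0xF9 ⊕ 0x49 ⊕ 0xDD = 0x6D.
P'[3]: 0x04 ⊕ 0x1F ⊕ 0x7C = 0x67.
P'[4]: 0x68 ⊕ 0xEE ⊕ 0xFF = 0x79.

P'[0] = 0xA9, P'[1] = 0x30, P'[2] = 0x6D, P'[3] = 0x67, P'[4] = 0x79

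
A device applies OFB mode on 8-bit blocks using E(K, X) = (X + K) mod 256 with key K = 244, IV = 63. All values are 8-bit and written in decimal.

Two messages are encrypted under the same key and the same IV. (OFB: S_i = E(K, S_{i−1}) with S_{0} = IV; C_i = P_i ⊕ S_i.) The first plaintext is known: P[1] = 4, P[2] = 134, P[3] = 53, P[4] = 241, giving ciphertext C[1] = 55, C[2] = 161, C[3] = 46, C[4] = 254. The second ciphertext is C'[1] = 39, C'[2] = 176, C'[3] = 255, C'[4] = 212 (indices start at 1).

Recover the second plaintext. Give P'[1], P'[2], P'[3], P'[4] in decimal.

P'[1] = 20, P'[2] = 151, P'[3] = 228, P'[4] = 219

In OFB with a reused IV, both messages share the same keystream S_i, so C_i ⊕ C'_i = P_i ⊕ P'_i and thus P'_i = P_i ⊕ C_i ⊕ C'_i.
P'[1]: 4 ⊕ 55 ⊕ 39 = 20.
P'[2]: 134 ⊕ 161 ⊕ 176 = 151.
P'[3]: 53 ⊕ 46 ⊕ 255 = 228.
P'[4]: 241 ⊕ 254 ⊕ 212 = 219.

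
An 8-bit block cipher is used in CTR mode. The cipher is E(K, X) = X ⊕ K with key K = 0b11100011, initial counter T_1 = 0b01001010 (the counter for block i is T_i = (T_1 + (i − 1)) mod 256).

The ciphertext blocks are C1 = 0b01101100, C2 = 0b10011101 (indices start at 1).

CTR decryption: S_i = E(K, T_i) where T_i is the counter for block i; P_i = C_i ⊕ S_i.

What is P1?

P1: T = 0b01001010, S = E(K, T) = 0b10101001; 0b01101100 ⊕ 0b10101001 = 0b11000101.

P1 = 0b11000101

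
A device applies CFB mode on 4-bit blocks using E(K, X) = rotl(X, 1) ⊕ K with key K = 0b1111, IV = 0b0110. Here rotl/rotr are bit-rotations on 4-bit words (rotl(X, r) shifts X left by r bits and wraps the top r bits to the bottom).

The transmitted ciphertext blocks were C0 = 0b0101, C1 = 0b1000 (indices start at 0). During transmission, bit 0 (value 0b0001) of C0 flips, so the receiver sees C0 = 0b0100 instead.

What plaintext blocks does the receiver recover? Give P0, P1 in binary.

CFB decryption: P_i = C_i ⊕ E(K, C_{i−1}), with C_{−1} = IV.
Only C0 changed, to 0b0100. In CFB, a change in C_i flips the same bit in P_i and garbles P_{i+1}. Decrypting the received ciphertext:
P0: E(K, 0b0110) = 0b0011; 0b0100 ⊕ 0b0011 = 0b0111.
P1: E(K, 0b0100) = 0b0111; 0b1000 ⊕ 0b0111 = 0b1111.
Blocks that differ from the original plaintext: P0, P1.

P0 = 0b0111, P1 = 0b1111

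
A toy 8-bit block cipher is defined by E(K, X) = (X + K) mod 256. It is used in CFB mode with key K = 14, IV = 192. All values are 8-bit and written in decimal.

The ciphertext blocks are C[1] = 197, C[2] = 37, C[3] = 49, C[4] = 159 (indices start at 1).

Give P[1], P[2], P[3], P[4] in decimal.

CFB decryption: P_i = C_i ⊕ E(K, C_{i−1}), with C_{0} = IV.
P[1]: E(K, 192) = 206; 197 ⊕ 206 = 11.
P[2]: E(K, 197) = 211; 37 ⊕ 211 = 246.
P[3]: E(K, 37) = 51; 49 ⊕ 51 = 2.
P[4]: E(K, 49) = 63; 159 ⊕ 63 = 160.

P[1] = 11, P[2] = 246, P[3] = 2, P[4] = 160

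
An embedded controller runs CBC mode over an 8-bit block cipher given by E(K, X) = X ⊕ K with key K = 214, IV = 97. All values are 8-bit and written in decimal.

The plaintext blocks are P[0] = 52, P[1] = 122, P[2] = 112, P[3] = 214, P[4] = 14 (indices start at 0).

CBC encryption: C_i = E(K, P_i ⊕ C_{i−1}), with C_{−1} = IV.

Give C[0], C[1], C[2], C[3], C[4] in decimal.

C[0]: P[0] ⊕ 97 = 85; E(K, 85) = 131.
C[1]: P[1] ⊕ 131 = 249; E(K, 249) = 47.
C[2]: P[2] ⊕ 47 = 95; E(K, 95) = 137.
C[3]: P[3] ⊕ 137 = 95; E(K, 95) = 137.
C[4]: P[4] ⊕ 137 = 135; E(K, 135) = 81.

C[0] = 131, C[1] = 47, C[2] = 137, C[3] = 137, C[4] = 81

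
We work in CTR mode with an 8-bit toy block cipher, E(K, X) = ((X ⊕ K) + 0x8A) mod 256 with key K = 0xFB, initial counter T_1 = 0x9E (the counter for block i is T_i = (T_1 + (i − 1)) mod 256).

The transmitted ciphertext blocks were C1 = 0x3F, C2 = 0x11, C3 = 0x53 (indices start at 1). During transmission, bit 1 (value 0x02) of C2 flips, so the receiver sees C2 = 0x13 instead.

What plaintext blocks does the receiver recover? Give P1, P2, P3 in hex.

P1 = 0xD0, P2 = 0xFD, P3 = 0xB6

CTR decryption: S_i = E(K, T_i) where T_i is the counter for block i; P_i = C_i ⊕ S_i.
Only C2 changed, to 0x13. In CTR, a change in C_i flips the same bit in P_i only; the keystream is unaffected. Decrypting the received ciphertext:
P1: T = 0x9E, S = E(K, T) = 0xEF; 0x3F ⊕ 0xEF = 0xD0.
P2: T = 0x9F, S = E(K, T) = 0xEE; 0x13 ⊕ 0xEE = 0xFD.
P3: T = 0xA0, S = E(K, T) = 0xE5; 0x53 ⊕ 0xE5 = 0xB6.
Blocks that differ from the original plaintext: P2.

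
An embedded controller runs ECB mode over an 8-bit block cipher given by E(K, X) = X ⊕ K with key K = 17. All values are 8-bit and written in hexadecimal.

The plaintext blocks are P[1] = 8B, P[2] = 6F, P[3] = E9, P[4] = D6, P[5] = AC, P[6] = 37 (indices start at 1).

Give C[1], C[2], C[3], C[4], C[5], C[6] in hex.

ECB encryption: C_i = E(K, P_i).
C[1]: E(K, 8B) = 9C.
C[2]: E(K, 6F) = 78.
C[3]: E(K, E9) = FE.
C[4]: E(K, D6) = C1.
C[5]: E(K, AC) = BB.
C[6]: E(K, 37) = 20.

C[1] = 9C, C[2] = 78, C[3] = FE, C[4] = C1, C[5] = BB, C[6] = 20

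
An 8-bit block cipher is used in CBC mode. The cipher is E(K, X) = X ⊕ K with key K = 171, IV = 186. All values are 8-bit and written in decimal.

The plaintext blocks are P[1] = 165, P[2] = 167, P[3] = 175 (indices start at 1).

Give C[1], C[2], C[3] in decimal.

CBC encryption: C_i = E(K, P_i ⊕ C_{i−1}), with C_{0} = IV.
C[1]: P[1] ⊕ 186 = 31; E(K, 31) = 180.
C[2]: P[2] ⊕ 180 = 19; E(K, 19) = 184.
C[3]: P[3] ⊕ 184 = 23; E(K, 23) = 188.

C[1] = 180, C[2] = 184, C[3] = 188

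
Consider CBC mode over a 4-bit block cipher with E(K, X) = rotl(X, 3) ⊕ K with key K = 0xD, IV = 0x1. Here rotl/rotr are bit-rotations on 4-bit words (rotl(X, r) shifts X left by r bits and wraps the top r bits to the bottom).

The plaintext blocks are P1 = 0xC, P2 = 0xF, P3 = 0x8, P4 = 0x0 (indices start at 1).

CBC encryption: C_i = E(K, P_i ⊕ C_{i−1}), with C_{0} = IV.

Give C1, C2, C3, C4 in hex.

C1: P1 ⊕ 0x1 = 0xD; E(K, 0xD) = 0x3.
C2: P2 ⊕ 0x3 = 0xC; E(K, 0xC) = 0xB.
C3: P3 ⊕ 0xB = 0x3; E(K, 0x3) = 0x4.
C4: P4 ⊕ 0x4 = 0x4; E(K, 0x4) = 0xF.

C1 = 0x3, C2 = 0xB, C3 = 0x4, C4 = 0xF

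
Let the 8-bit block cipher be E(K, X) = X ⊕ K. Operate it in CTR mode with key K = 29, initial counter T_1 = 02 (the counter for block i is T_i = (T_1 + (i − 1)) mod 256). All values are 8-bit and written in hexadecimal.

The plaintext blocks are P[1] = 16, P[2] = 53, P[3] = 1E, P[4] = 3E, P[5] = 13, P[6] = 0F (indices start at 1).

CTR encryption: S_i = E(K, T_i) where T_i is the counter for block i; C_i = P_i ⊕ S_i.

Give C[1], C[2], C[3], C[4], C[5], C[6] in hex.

C[1] = 3D, C[2] = 79, C[3] = 33, C[4] = 12, C[5] = 3C, C[6] = 21

C[1]: T = 02, S = E(K, T) = 2B; 16 ⊕ 2B = 3D.
C[2]: T = 03, S = E(K, T) = 2A; 53 ⊕ 2A = 79.
C[3]: T = 04, S = E(K, T) = 2D; 1E ⊕ 2D = 33.
C[4]: T = 05, S = E(K, T) = 2C; 3E ⊕ 2C = 12.
C[5]: T = 06, S = E(K, T) = 2F; 13 ⊕ 2F = 3C.
C[6]: T = 07, S = E(K, T) = 2E; 0F ⊕ 2E = 21.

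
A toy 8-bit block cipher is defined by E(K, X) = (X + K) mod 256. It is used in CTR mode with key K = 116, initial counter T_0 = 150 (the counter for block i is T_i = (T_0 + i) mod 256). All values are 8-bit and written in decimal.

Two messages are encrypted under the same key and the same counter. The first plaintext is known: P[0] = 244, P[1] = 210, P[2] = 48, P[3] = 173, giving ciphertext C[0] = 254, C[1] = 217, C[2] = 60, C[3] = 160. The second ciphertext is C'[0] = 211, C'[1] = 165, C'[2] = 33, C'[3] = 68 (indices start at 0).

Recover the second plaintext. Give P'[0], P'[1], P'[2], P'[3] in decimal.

P'[0] = 217, P'[1] = 174, P'[2] = 45, P'[3] = 73

In CTR with a reused counter, both messages share the same keystream S_i, so C_i ⊕ C'_i = P_i ⊕ P'_i and thus P'_i = P_i ⊕ C_i ⊕ C'_i.
P'[0]: 244 ⊕ 254 ⊕ 211 = 217.
P'[1]: 210 ⊕ 217 ⊕ 165 = 174.
P'[2]: 48 ⊕ 60 ⊕ 33 = 45.
P'[3]: 173 ⊕ 160 ⊕ 68 = 73.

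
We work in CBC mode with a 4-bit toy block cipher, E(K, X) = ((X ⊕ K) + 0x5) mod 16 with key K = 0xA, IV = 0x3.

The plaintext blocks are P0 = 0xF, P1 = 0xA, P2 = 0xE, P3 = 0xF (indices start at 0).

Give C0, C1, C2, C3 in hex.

C0 = 0xB, C1 = 0x0, C2 = 0x9, C3 = 0x1

CBC encryption: C_i = E(K, P_i ⊕ C_{i−1}), with C_{−1} = IV.
C0: P0 ⊕ 0x3 = 0xC; E(K, 0xC) = 0xB.
C1: P1 ⊕ 0xB = 0x1; E(K, 0x1) = 0x0.
C2: P2 ⊕ 0x0 = 0xE; E(K, 0xE) = 0x9.
C3: P3 ⊕ 0x9 = 0x6; E(K, 0x6) = 0x1.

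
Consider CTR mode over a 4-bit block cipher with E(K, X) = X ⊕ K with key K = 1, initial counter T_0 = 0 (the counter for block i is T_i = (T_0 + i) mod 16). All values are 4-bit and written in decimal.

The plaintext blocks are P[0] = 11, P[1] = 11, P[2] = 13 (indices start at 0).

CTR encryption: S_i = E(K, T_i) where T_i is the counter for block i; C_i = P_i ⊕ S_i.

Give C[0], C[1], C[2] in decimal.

C[0]: T = 0, S = E(K, T) = 1; 11 ⊕ 1 = 10.
C[1]: T = 1, S = E(K, T) = 0; 11 ⊕ 0 = 11.
C[2]: T = 2, S = E(K, T) = 3; 13 ⊕ 3 = 14.

C[0] = 10, C[1] = 11, C[2] = 14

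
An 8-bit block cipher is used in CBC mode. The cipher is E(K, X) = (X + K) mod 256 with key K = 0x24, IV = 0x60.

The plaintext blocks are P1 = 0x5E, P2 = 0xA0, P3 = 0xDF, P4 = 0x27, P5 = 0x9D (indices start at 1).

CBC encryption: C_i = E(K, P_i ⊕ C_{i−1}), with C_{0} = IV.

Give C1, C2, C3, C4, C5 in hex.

C1 = 0x62, C2 = 0xE6, C3 = 0x5D, C4 = 0x9E, C5 = 0x27

C1: P1 ⊕ 0x60 = 0x3E; E(K, 0x3E) = 0x62.
C2: P2 ⊕ 0x62 = 0xC2; E(K, 0xC2) = 0xE6.
C3: P3 ⊕ 0xE6 = 0x39; E(K, 0x39) = 0x5D.
C4: P4 ⊕ 0x5D = 0x7A; E(K, 0x7A) = 0x9E.
C5: P5 ⊕ 0x9E = 0x03; E(K, 0x03) = 0x27.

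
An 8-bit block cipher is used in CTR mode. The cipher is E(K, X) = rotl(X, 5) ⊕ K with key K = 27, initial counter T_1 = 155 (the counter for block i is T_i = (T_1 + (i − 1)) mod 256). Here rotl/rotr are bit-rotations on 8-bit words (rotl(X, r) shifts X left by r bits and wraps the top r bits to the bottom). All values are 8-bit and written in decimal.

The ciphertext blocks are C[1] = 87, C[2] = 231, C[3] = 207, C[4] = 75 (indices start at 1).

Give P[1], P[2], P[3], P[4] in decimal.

CTR decryption: S_i = E(K, T_i) where T_i is the counter for block i; P_i = C_i ⊕ S_i.
P[1]: T = 155, S = E(K, T) = 104; 87 ⊕ 104 = 63.
P[2]: T = 156, S = E(K, T) = 136; 231 ⊕ 136 = 111.
P[3]: T = 157, S = E(K, T) = 168; 207 ⊕ 168 = 103.
P[4]: T = 158, S = E(K, T) = 200; 75 ⊕ 200 = 131.

P[1] = 63, P[2] = 111, P[3] = 103, P[4] = 131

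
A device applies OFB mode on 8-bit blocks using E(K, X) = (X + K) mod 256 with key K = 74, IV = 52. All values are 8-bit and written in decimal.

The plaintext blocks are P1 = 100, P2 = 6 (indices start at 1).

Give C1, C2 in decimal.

OFB encryption: S_i = E(K, S_{i−1}) with S_{0} = IV; C_i = P_i ⊕ S_i.
C1: S = E(K, 52) = 126; 100 ⊕ 126 = 26.
C2: S = E(K, 126) = 200; 6 ⊕ 200 = 206.

C1 = 26, C2 = 206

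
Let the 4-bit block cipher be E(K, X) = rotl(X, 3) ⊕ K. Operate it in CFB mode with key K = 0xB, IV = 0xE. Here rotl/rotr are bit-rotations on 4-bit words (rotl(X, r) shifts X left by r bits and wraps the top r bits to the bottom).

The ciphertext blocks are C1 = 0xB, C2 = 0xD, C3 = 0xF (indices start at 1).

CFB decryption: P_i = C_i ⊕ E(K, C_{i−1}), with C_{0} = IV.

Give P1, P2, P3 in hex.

P1: E(K, 0xE) = 0xC; 0xB ⊕ 0xC = 0x7.
P2: E(K, 0xB) = 0x6; 0xD ⊕ 0x6 = 0xB.
P3: E(K, 0xD) = 0x5; 0xF ⊕ 0x5 = 0xA.

P1 = 0x7, P2 = 0xB, P3 = 0xA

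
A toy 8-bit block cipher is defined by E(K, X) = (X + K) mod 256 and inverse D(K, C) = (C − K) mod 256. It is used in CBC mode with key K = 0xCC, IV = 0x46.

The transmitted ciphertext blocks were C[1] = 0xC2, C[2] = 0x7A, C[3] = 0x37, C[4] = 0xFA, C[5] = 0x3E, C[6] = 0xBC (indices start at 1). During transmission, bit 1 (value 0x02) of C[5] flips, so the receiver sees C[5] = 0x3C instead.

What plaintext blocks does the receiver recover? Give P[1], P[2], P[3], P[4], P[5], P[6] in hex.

P[1] = 0xB0, P[2] = 0x6C, P[3] = 0x11, P[4] = 0x19, P[5] = 0x8A, P[6] = 0xCC

CBC decryption: P_i = D(K, C_i) ⊕ C_{i−1}, with C_{0} = IV.
Only C[5] changed, to 0x3C. In CBC, a change in C_i garbles P_i and flips the same bit in P_{i+1}. Decrypting the received ciphertext:
P[1]: D(K, 0xC2) = 0xF6; 0xF6 ⊕ 0x46 = 0xB0.
P[2]: D(K, 0x7A) = 0xAE; 0xAE ⊕ 0xC2 = 0x6C.
P[3]: D(K, 0x37) = 0x6B; 0x6B ⊕ 0x7A = 0x11.
P[4]: D(K, 0xFA) = 0x2E; 0x2E ⊕ 0x37 = 0x19.
P[5]: D(K, 0x3C) = 0x70; 0x70 ⊕ 0xFA = 0x8A.
P[6]: D(K, 0xBC) = 0xF0; 0xF0 ⊕ 0x3C = 0xCC.
Blocks that differ from the original plaintext: P[5], P[6].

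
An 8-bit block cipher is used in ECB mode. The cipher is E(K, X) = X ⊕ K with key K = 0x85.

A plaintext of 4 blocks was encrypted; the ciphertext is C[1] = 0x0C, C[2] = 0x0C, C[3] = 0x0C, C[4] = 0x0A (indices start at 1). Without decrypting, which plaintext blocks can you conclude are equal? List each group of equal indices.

P[1] = P[2] = P[3]

ECB encrypts each block independently with the same key, so equal ciphertext blocks imply equal plaintext blocks.
C[1] = C[2] = C[3] = 0x0C, so P[1] = P[2] = P[3].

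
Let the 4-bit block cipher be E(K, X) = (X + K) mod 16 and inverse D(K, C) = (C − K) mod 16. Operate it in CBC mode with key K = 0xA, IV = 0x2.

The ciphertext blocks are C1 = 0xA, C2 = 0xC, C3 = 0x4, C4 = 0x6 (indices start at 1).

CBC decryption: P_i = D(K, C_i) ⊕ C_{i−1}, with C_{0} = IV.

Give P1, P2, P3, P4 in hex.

P1: D(K, 0xA) = 0x0; 0x0 ⊕ 0x2 = 0x2.
P2: D(K, 0xC) = 0x2; 0x2 ⊕ 0xA = 0x8.
P3: D(K, 0x4) = 0xA; 0xA ⊕ 0xC = 0x6.
P4: D(K, 0x6) = 0xC; 0xC ⊕ 0x4 = 0x8.

P1 = 0x2, P2 = 0x8, P3 = 0x6, P4 = 0x8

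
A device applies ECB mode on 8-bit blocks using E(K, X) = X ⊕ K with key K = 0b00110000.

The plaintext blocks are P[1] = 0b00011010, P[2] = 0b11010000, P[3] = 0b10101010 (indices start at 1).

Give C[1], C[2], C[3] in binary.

ECB encryption: C_i = E(K, P_i).
C[1]: E(K, 0b00011010) = 0b00101010.
C[2]: E(K, 0b11010000) = 0b11100000.
C[3]: E(K, 0b10101010) = 0b10011010.

C[1] = 0b00101010, C[2] = 0b11100000, C[3] = 0b10011010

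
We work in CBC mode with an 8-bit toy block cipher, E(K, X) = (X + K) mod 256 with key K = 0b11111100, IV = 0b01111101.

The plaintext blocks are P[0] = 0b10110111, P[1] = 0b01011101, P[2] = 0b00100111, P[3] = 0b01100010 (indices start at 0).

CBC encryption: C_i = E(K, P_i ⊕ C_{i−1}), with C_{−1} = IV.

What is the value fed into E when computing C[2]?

0b10110000

C[0]: P[0] ⊕ 0b01111101 = 0b11001010; E(K, 0b11001010) = 0b11000110.
C[1]: P[1] ⊕ 0b11000110 = 0b10011011; E(K, 0b10011011) = 0b10010111.
C[2]: P[2] ⊕ 0b10010111 = 0b10110000; E(K, 0b10110000) = 0b10101100.
So the input to E for block [2] is 0b10110000.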